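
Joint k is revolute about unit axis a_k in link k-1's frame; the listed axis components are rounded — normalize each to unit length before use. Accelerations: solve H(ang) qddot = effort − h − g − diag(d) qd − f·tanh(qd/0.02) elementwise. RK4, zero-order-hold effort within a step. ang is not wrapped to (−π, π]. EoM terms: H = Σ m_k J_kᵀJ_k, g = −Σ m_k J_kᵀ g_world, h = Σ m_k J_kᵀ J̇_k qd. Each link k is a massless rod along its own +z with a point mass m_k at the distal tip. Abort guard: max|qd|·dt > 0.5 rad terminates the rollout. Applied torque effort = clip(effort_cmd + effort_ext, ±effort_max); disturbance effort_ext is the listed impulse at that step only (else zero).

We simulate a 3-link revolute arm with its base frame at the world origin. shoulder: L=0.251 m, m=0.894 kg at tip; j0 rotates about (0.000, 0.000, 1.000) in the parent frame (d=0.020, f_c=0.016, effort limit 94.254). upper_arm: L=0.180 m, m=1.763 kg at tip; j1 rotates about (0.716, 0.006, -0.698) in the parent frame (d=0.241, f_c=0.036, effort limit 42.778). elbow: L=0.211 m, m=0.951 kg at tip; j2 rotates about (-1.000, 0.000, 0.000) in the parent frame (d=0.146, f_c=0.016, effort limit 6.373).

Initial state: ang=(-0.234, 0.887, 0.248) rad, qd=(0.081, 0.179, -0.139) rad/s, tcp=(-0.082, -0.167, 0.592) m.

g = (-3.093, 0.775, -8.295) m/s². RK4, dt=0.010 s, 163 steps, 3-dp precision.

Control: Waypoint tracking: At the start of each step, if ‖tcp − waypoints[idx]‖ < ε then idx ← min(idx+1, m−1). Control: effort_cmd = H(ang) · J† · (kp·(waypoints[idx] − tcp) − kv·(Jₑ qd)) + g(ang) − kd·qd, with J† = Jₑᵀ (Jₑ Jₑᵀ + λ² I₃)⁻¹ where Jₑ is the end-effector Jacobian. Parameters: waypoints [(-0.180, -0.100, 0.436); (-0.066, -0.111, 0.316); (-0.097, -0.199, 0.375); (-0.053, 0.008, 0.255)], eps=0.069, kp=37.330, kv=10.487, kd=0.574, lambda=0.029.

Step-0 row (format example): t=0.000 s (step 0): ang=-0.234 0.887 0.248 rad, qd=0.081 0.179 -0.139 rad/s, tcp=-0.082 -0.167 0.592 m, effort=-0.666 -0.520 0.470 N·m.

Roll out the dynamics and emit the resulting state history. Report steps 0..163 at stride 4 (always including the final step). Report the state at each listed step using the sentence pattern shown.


t=0.040 s (step 4): ang=-0.251 0.917 0.267 rad, qd=-0.766 1.007 0.557 rad/s, tcp=-0.087 -0.169 0.589 m, effort=0.289 -1.611 0.407 N·m.
t=0.080 s (step 8): ang=-0.288 0.962 0.286 rad, qd=-1.013 1.210 0.437 rad/s, tcp=-0.098 -0.170 0.584 m, effort=0.700 -2.263 0.764 N·m.
t=0.120 s (step 12): ang=-0.329 1.012 0.302 rad, qd=-1.053 1.307 0.361 rad/s, tcp=-0.112 -0.172 0.578 m, effort=0.902 -2.736 1.009 N·m.
t=0.160 s (step 16): ang=-0.371 1.065 0.316 rad, qd=-1.023 1.332 0.322 rad/s, tcp=-0.127 -0.173 0.572 m, effort=1.021 -3.078 1.177 N·m.
t=0.200 s (step 20): ang=-0.411 1.118 0.328 rad, qd=-0.970 1.312 0.309 rad/s, tcp=-0.143 -0.173 0.565 m, effort=1.100 -3.325 1.292 N·m.
t=0.240 s (step 24): ang=-0.448 1.170 0.341 rad, qd=-0.913 1.266 0.312 rad/s, tcp=-0.158 -0.172 0.558 m, effort=1.155 -3.505 1.370 N·m.
t=0.280 s (step 28): ang=-0.484 1.219 0.353 rad, qd=-0.857 1.207 0.327 rad/s, tcp=-0.172 -0.169 0.551 m, effort=1.191 -3.636 1.422 N·m.
t=0.320 s (step 32): ang=-0.517 1.266 0.367 rad, qd=-0.805 1.142 0.348 rad/s, tcp=-0.185 -0.166 0.544 m, effort=1.211 -3.730 1.456 N·m.
t=0.360 s (step 36): ang=-0.548 1.311 0.381 rad, qd=-0.757 1.075 0.372 rad/s, tcp=-0.197 -0.162 0.538 m, effort=1.217 -3.798 1.476 N·m.
t=0.400 s (step 40): ang=-0.578 1.352 0.397 rad, qd=-0.714 1.009 0.399 rad/s, tcp=-0.208 -0.157 0.532 m, effort=1.213 -3.845 1.486 N·m.
t=0.440 s (step 44): ang=-0.605 1.391 0.413 rad, qd=-0.675 0.946 0.425 rad/s, tcp=-0.218 -0.152 0.526 m, effort=1.200 -3.876 1.487 N·m.
t=0.480 s (step 48): ang=-0.632 1.428 0.431 rad, qd=-0.639 0.885 0.451 rad/s, tcp=-0.226 -0.147 0.521 m, effort=1.181 -3.895 1.482 N·m.
t=0.520 s (step 52): ang=-0.657 1.462 0.449 rad, qd=-0.607 0.828 0.476 rad/s, tcp=-0.234 -0.142 0.517 m, effort=1.157 -3.905 1.472 N·m.
t=0.560 s (step 56): ang=-0.680 1.494 0.469 rad, qd=-0.577 0.773 0.498 rad/s, tcp=-0.240 -0.136 0.513 m, effort=1.129 -3.908 1.459 N·m.
t=0.600 s (step 60): ang=-0.703 1.524 0.489 rad, qd=-0.550 0.722 0.519 rad/s, tcp=-0.246 -0.131 0.509 m, effort=1.098 -3.905 1.442 N·m.
t=0.640 s (step 64): ang=-0.724 1.552 0.510 rad, qd=-0.525 0.673 0.537 rad/s, tcp=-0.250 -0.126 0.505 m, effort=1.066 -3.898 1.422 N·m.
t=0.680 s (step 68): ang=-0.745 1.578 0.532 rad, qd=-0.501 0.627 0.552 rad/s, tcp=-0.254 -0.121 0.502 m, effort=1.033 -3.888 1.400 N·m.
t=0.720 s (step 72): ang=-0.764 1.602 0.554 rad, qd=-0.478 0.584 0.566 rad/s, tcp=-0.257 -0.117 0.499 m, effort=1.000 -3.875 1.377 N·m.
t=0.760 s (step 76): ang=-0.783 1.625 0.577 rad, qd=-0.456 0.543 0.577 rad/s, tcp=-0.260 -0.112 0.497 m, effort=0.966 -3.860 1.351 N·m.
t=0.800 s (step 80): ang=-0.801 1.646 0.600 rad, qd=-0.435 0.504 0.585 rad/s, tcp=-0.262 -0.108 0.495 m, effort=0.932 -3.843 1.325 N·m.
t=0.840 s (step 84): ang=-0.818 1.665 0.624 rad, qd=-0.415 0.468 0.591 rad/s, tcp=-0.263 -0.104 0.493 m, effort=0.899 -3.826 1.298 N·m.
t=0.880 s (step 88): ang=-0.834 1.683 0.648 rad, qd=-0.395 0.434 0.595 rad/s, tcp=-0.264 -0.101 0.491 m, effort=0.867 -3.807 1.270 N·m.
t=0.920 s (step 92): ang=-0.850 1.700 0.671 rad, qd=-0.376 0.403 0.598 rad/s, tcp=-0.265 -0.098 0.489 m, effort=0.835 -3.788 1.241 N·m.
t=0.960 s (step 96): ang=-0.864 1.715 0.695 rad, qd=-0.357 0.373 0.598 rad/s, tcp=-0.265 -0.095 0.488 m, effort=0.805 -3.768 1.212 N·m.
t=1.000 s (step 100): ang=-0.878 1.730 0.719 rad, qd=-0.338 0.346 0.596 rad/s, tcp=-0.265 -0.093 0.486 m, effort=0.775 -3.749 1.182 N·m.
t=1.040 s (step 104): ang=-0.891 1.743 0.743 rad, qd=-0.320 0.320 0.593 rad/s, tcp=-0.264 -0.091 0.485 m, effort=0.747 -3.729 1.153 N·m.
t=1.080 s (step 108): ang=-0.904 1.755 0.767 rad, qd=-0.302 0.296 0.589 rad/s, tcp=-0.264 -0.089 0.484 m, effort=0.720 -3.710 1.123 N·m.
t=1.120 s (step 112): ang=-0.916 1.767 0.790 rad, qd=-0.285 0.274 0.583 rad/s, tcp=-0.263 -0.087 0.483 m, effort=0.694 -3.690 1.094 N·m.
t=1.160 s (step 116): ang=-0.927 1.777 0.813 rad, qd=-0.269 0.254 0.576 rad/s, tcp=-0.262 -0.086 0.482 m, effort=0.670 -3.671 1.064 N·m.
t=1.200 s (step 120): ang=-0.937 1.787 0.836 rad, qd=-0.253 0.236 0.568 rad/s, tcp=-0.260 -0.085 0.481 m, effort=0.647 -3.653 1.035 N·m.
t=1.240 s (step 124): ang=-0.947 1.796 0.859 rad, qd=-0.238 0.218 0.559 rad/s, tcp=-0.259 -0.084 0.480 m, effort=0.625 -3.634 1.007 N·m.
t=1.280 s (step 128): ang=-0.956 1.804 0.881 rad, qd=-0.223 0.203 0.550 rad/s, tcp=-0.257 -0.083 0.479 m, effort=0.605 -3.617 0.979 N·m.
t=1.320 s (step 132): ang=-0.965 1.812 0.903 rad, qd=-0.209 0.188 0.539 rad/s, tcp=-0.256 -0.083 0.479 m, effort=0.586 -3.599 0.951 N·m.
t=1.360 s (step 136): ang=-0.973 1.820 0.924 rad, qd=-0.196 0.175 0.528 rad/s, tcp=-0.254 -0.082 0.478 m, effort=0.568 -3.582 0.924 N·m.
t=1.400 s (step 140): ang=-0.980 1.826 0.945 rad, qd=-0.183 0.163 0.517 rad/s, tcp=-0.252 -0.082 0.477 m, effort=0.552 -3.566 0.897 N·m.
t=1.440 s (step 144): ang=-0.987 1.833 0.965 rad, qd=-0.171 0.152 0.505 rad/s, tcp=-0.250 -0.082 0.476 m, effort=0.537 -3.550 0.871 N·m.
t=1.480 s (step 148): ang=-0.994 1.839 0.985 rad, qd=-0.160 0.143 0.493 rad/s, tcp=-0.248 -0.082 0.476 m, effort=0.523 -3.534 0.846 N·m.
t=1.520 s (step 152): ang=-1.000 1.844 1.005 rad, qd=-0.149 0.133 0.480 rad/s, tcp=-0.246 -0.082 0.475 m, effort=0.510 -3.519 0.821 N·m.
t=1.560 s (step 156): ang=-1.006 1.849 1.024 rad, qd=-0.139 0.125 0.467 rad/s, tcp=-0.244 -0.083 0.474 m, effort=0.498 -3.504 0.797 N·m.
t=1.600 s (step 160): ang=-1.011 1.854 1.042 rad, qd=-0.130 0.118 0.455 rad/s, tcp=-0.242 -0.083 0.474 m, effort=0.487 -3.490 0.774 N·m.
t=1.630 s (step 163): ang=-1.015 1.858 1.056 rad, qd=-0.124 0.113 0.445 rad/s, tcp=-0.241 -0.083 0.473 m.


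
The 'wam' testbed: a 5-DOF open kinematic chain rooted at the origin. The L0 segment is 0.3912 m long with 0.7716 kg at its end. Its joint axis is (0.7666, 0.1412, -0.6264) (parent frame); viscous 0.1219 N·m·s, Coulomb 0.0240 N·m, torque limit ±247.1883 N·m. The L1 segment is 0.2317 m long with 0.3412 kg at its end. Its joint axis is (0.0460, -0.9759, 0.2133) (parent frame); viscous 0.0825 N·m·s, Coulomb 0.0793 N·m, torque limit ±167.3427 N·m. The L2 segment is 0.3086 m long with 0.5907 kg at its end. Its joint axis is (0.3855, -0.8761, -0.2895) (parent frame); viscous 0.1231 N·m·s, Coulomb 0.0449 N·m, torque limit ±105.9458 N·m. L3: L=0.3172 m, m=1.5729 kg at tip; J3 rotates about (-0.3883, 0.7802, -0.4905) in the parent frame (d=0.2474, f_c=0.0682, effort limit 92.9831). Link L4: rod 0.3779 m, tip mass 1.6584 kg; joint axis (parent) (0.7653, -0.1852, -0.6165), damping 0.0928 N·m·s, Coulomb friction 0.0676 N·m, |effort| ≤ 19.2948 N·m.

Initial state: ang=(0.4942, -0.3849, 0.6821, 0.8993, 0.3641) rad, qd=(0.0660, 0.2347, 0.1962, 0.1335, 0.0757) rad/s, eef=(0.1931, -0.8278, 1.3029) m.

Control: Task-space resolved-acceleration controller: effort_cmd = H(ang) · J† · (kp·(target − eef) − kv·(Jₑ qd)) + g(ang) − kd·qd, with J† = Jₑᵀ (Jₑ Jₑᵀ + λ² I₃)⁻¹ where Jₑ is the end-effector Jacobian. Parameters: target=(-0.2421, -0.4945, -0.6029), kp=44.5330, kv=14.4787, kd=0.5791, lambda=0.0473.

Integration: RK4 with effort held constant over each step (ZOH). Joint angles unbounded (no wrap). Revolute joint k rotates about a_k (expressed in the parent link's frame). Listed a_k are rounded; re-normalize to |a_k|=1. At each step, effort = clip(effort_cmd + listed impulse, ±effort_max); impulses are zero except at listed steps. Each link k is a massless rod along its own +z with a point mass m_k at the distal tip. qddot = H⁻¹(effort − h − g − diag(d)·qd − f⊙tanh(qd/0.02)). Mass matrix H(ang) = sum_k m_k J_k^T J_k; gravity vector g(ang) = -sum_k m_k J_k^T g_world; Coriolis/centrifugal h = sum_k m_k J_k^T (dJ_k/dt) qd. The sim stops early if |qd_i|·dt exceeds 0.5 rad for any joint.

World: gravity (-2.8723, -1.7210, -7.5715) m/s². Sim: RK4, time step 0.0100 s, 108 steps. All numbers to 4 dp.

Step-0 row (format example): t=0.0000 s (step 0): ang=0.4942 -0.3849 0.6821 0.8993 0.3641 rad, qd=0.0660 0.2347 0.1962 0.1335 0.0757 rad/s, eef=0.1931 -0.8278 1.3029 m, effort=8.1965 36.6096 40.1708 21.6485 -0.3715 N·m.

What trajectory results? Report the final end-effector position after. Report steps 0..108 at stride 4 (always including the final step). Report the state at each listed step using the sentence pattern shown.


t=0.0400 s (step 4): ang=0.4545 -0.3603 0.8326 1.1920 0.3535 rad, qd=-1.6742 1.4951 5.0977 11.0211 -1.5604 rad/s, eef=0.1695 -0.8230 1.2552 m, effort=-5.0631 24.8685 23.7594 11.0507 -2.4972 N·m.
t=0.0800 s (step 8): ang=0.3771 -0.2658 1.0247 1.6354 0.2208 rad, qd=-2.0581 3.0279 4.4409 10.5440 -4.6025 rad/s, eef=0.1343 -0.8035 1.1434 m, effort=0.9298 0.8610 3.4121 10.0966 -2.1705 N·m.
t=0.1200 s (step 12): ang=0.2989 -0.1329 1.1952 2.0207 0.0319 rad, qd=-1.7752 3.5161 4.2184 8.7489 -4.4333 rad/s, eef=0.0901 -0.7691 0.9980 m, effort=2.3259 -11.3303 -8.6512 4.5587 -1.1580 N·m.
t=0.1600 s (step 16): ang=0.2399 0.0135 1.3698 2.3372 -0.1159 rad, qd=-1.1301 3.8651 4.5669 7.1004 -2.8569 rad/s, eef=0.0442 -0.7310 0.8437 m, effort=-4.3158 -12.5389 -11.6892 -1.2617 -0.8961 N·m.
t=0.2000 s (step 20): ang=0.2130 0.1855 1.5631 2.5884 -0.1963 rad, qd=-0.1407 4.9222 5.0762 5.4531 -1.2027 rad/s, eef=0.0044 -0.7005 0.6952 m, effort=-10.6220 -8.9252 -8.6539 -2.5729 -1.7078 N·m.
t=0.2400 s (step 24): ang=0.2365 0.4256 1.7729 2.7728 -0.2238 rad, qd=1.4573 7.3684 5.2962 3.8126 -0.3907 rad/s, eef=-0.0249 -0.6849 0.5599 m, effort=-13.4313 -2.1819 0.6206 3.0580 -2.9346 N·m.
t=0.2800 s (step 28): ang=0.3470 0.8008 1.9782 2.9079 -0.2516 rad, qd=4.4524 11.7010 4.8056 3.4003 -1.2803 rad/s, eef=-0.0461 -0.6864 0.4389 m, effort=-15.6327 5.2449 14.4417 13.8063 -3.7609 N·m.
t=0.3200 s (step 32): ang=0.6589 1.3569 2.1564 3.1337 -0.3323 rad, qd=12.4858 15.0335 4.1917 9.8513 -2.2397 rad/s, eef=-0.0671 -0.7046 0.3295 m, effort=-3.4560 -17.6365 -14.4690 -7.9223 -4.2976 N·m.
t=0.3600 s (step 36): ang=1.2079 1.8142 2.2100 3.6013 -0.4071 rad, qd=11.7306 8.0465 -1.2362 9.9178 -2.2447 rad/s, eef=-0.0900 -0.7458 0.2327 m, effort=-12.6648 -11.5879 -12.6647 -6.4709 -6.0663 N·m.
t=0.4000 s (step 40): ang=1.5704 2.0752 2.1194 3.8858 -0.5102 rad, qd=6.8478 5.4290 -2.9750 4.8298 -2.6353 rad/s, eef=-0.1157 -0.7621 0.1317 m, effort=-23.1481 -4.4159 3.9134 2.6532 -7.0868 N·m.
t=0.4400 s (step 44): ang=1.7890 2.2610 1.9928 4.0267 -0.6077 rad, qd=4.3554 3.9383 -3.2207 2.5399 -2.1765 rad/s, eef=-0.1414 -0.7558 0.0308 m, effort=-26.8302 -1.2068 12.6989 3.0621 -7.7169 N·m.
t=0.4800 s (step 48): ang=1.9352 2.3937 1.8714 4.1072 -0.6824 rad, qd=3.0735 2.7526 -2.8019 1.6134 -1.5412 rad/s, eef=-0.1643 -0.7382 -0.0632 m, effort=-27.2134 0.2372 16.4236 1.2413 -7.8809 N·m.
t=0.5200 s (step 52): ang=2.0419 2.4848 1.7712 4.1626 -0.7311 rad, qd=2.3116 1.8523 -2.2124 1.2046 -0.9007 rad/s, eef=-0.1836 -0.7151 -0.1470 m, effort=-25.9925 0.7526 17.3546 -0.5719 -7.7497 N·m.
t=0.5600 s (step 56): ang=2.1233 2.5453 1.6937 4.2059 -0.7559 rad, qd=1.7804 1.2167 -1.6828 0.9768 -0.3661 rad/s, eef=-0.1993 -0.6896 -0.2196 m, effort=-23.9934 0.7734 16.8595 -1.8662 -7.4125 N·m.
t=0.6000 s (step 60): ang=2.1861 2.5850 1.6350 4.2417 -0.7624 rad, qd=1.3790 0.7975 -1.2728 0.8225 0.0120 rad/s, eef=-0.2116 -0.6637 -0.2811 m, effort=-21.6661 0.5121 15.6706 -2.6757 -6.9351 N·m.
t=0.6400 s (step 64): ang=2.2353 2.6116 1.5904 4.2725 -0.7583 rad, qd=1.0896 0.5570 -0.9742 0.7207 0.1815 rad/s, eef=-0.2206 -0.6389 -0.3323 m, effort=-19.2307 0.0933 14.1546 -3.1452 -6.3138 N·m.
t=0.6800 s (step 68): ang=2.2741 2.6309 1.5559 4.2997 -0.7489 rad, qd=0.8588 0.4213 -0.7635 0.6396 0.2753 rad/s, eef=-0.2270 -0.6161 -0.3746 m, effort=-16.9671 -0.4845 12.5841 -3.3918 -5.7521 N·m.
t=0.7200 s (step 72): ang=2.3047 2.6461 1.5286 4.3239 -0.7370 rad, qd=0.6794 0.3468 -0.6097 0.5746 0.3120 rad/s, eef=-0.2314 -0.5959 -0.4095 m, effort=-14.9500 -1.1431 11.0784 -3.4974 -5.2577 N·m.
t=0.7600 s (step 76): ang=2.3290 2.6591 1.5066 4.3458 -0.7244 rad, qd=0.5414 0.3062 -0.4944 0.5205 0.3124 rad/s, eef=-0.2344 -0.5785 -0.4384 m, effort=-13.2118 -1.8219 9.7074 -3.5140 -4.8357 N·m.
t=0.8000 s (step 80): ang=2.3485 2.6708 1.4887 4.3656 -0.7123 rad, qd=0.4353 0.2830 -0.4060 0.4734 0.2926 rad/s, eef=-0.2364 -0.5637 -0.4623 m, effort=-11.7517 -2.4776 8.5040 -3.4767 -4.4846 N·m.
t=0.8400 s (step 84): ang=2.3642 2.6818 1.4739 4.3837 -0.7011 rad, qd=0.3534 0.2675 -0.3367 0.4308 0.2636 rad/s, eef=-0.2377 -0.5513 -0.4822 m, effort=-10.5476 -3.0828 7.4748 -3.4093 -4.1980 N·m.
t=0.8800 s (step 88): ang=2.3770 2.6922 1.4616 4.4002 -0.6912 rad, qd=0.2898 0.2546 -0.2814 0.3916 0.2318 rad/s, eef=-0.2385 -0.5410 -0.4990 m, effort=-9.5669 -3.6236 6.6105 -3.3276 -3.9665 N·m.
t=0.9200 s (step 92): ang=2.3876 2.7022 1.4513 4.4151 -0.6825 rad, qd=0.2400 0.2419 -0.2365 0.3551 0.2007 rad/s, eef=-0.2390 -0.5325 -0.5131 m, effort=-8.7741 -4.0954 5.8936 -3.2419 -3.7805 N·m.
t=0.9600 s (step 96): ang=2.3963 2.7116 1.4426 4.4286 -0.6751 rad, qd=0.2005 0.2284 -0.1996 0.3211 0.1719 rad/s, eef=-0.2394 -0.5255 -0.5251 m, effort=-8.1355 -4.5002 5.3037 -3.1584 -3.6311 N·m.
t=1.0000 s (step 100): ang=2.4037 2.7204 1.4352 4.4408 -0.6687 rad, qd=0.1690 0.2140 -0.1689 0.2895 0.1461 rad/s, eef=-0.2397 -0.5197 -0.5353 m, effort=-7.6216 -4.8433 4.8203 -3.0808 -3.5108 N·m.
t=1.0400 s (step 104): ang=2.4099 2.7287 1.4290 4.4518 -0.6633 rad, qd=0.1436 0.1991 -0.1432 0.2604 0.1234 rad/s, eef=-0.2398 -0.5150 -0.5440 m, effort=-7.2074 -5.1317 4.4251 -3.0108 -3.4134 N·m.
t=1.0800 s (step 108): ang=2.4153 2.7363 1.4237 4.4617 -0.6588 rad, qd=0.1230 0.1840 -0.1214 0.2337 0.1036 rad/s, eef=-0.2400 -0.5112 -0.5515 m.
final eef position (m): -0.2400 -0.5112 -0.5515


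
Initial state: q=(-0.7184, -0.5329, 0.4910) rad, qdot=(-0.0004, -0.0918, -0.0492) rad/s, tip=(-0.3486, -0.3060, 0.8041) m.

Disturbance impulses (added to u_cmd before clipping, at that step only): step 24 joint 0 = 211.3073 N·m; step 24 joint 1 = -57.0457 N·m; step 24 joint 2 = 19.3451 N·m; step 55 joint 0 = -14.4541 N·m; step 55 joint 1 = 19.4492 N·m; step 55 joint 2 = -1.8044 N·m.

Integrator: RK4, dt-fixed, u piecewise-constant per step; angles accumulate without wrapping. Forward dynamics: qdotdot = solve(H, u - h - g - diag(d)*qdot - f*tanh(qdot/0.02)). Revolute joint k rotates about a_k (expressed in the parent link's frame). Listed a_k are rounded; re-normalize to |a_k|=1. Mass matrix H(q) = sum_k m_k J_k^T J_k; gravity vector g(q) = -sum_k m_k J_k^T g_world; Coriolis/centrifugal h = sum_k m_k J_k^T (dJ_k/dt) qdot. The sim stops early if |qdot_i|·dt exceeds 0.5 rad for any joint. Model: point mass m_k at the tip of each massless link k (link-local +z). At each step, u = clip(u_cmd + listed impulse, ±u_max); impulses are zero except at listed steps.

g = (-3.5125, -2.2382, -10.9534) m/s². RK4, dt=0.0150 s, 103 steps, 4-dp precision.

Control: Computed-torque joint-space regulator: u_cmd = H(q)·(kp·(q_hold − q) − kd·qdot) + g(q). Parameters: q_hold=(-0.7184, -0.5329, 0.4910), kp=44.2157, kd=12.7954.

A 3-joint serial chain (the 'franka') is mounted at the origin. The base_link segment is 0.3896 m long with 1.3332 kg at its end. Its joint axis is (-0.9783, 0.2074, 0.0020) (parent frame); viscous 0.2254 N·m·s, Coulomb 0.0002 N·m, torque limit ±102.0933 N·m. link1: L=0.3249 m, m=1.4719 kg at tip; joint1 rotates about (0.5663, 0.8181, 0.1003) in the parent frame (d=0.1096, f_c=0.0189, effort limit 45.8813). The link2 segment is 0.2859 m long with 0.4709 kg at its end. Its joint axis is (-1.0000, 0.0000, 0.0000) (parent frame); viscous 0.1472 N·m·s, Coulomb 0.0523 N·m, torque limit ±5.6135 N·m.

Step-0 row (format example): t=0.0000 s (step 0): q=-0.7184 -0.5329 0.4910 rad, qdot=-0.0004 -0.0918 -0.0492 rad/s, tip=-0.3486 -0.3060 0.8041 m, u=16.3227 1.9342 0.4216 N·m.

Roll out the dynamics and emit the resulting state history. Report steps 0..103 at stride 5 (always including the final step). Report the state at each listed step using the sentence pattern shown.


t=0.0750 s (step 5): q=-0.7185 -0.5367 0.4905 rad, qdot=-0.0001 -0.0207 0.0006 rad/s, tip=-0.3498 -0.3045 0.8036 m, u=16.4322 1.7465 0.4304 N·m.
t=0.1500 s (step 10): q=-0.7185 -0.5371 0.4905 rad, qdot=0.0004 0.0030 0.0001 rad/s, tip=-0.3499 -0.3043 0.8036 m, u=16.4931 1.6641 0.4419 N·m.
t=0.2250 s (step 15): q=-0.7184 -0.5366 0.4905 rad, qdot=0.0000 0.0087 -0.0000 rad/s, tip=-0.3498 -0.3045 0.8036 m, u=16.5254 1.6325 0.4466 N·m.
t=0.3000 s (step 20): q=-0.7185 -0.5360 0.4905 rad, qdot=-0.0002 0.0089 -0.0000 rad/s, tip=-0.3496 -0.3048 0.8037 m, u=16.5416 1.6193 0.4485 N·m.
t=0.3750 s (step 25): q=-0.7121 -0.5501 0.4717 rad, qdot=0.8457 -1.9421 -2.4838 rad/s, tip=-0.3547 -0.2984 0.8041 m, u=-0.4300 11.0258 -0.6011 N·m.
t=0.4500 s (step 30): q=-0.6750 -0.6308 0.3811 rad, qdot=0.2207 -0.4482 -0.3399 rad/s, tip=-0.3817 -0.2557 0.8040 m, u=8.2377 6.1711 -0.1195 N·m.
t=0.5250 s (step 35): q=-0.6695 -0.6408 0.3790 rad, qdot=-0.0284 0.0858 0.1038 rad/s, tip=-0.3839 -0.2472 0.8040 m, u=12.6765 3.7250 0.2625 N·m.
t=0.6000 s (step 40): q=-0.6751 -0.6272 0.3885 rad, qdot=-0.1058 0.2443 0.1364 rad/s, tip=-0.3799 -0.2555 0.8046 m, u=14.8912 2.5316 0.4821 N·m.
t=0.6750 s (step 45): q=-0.6836 -0.6078 0.3983 rad, qdot=-0.1150 0.2593 0.1221 rad/s, tip=-0.3747 -0.2687 0.8052 m, u=15.9566 1.9642 0.5783 N·m.
t=0.7500 s (step 50): q=-0.6917 -0.5896 0.4067 rad, qdot=-0.0996 0.2216 0.1023 rad/s, tip=-0.3698 -0.2814 0.8053 m, u=16.4377 1.7133 0.6119 N·m.
t=0.8250 s (step 55): q=-0.6984 -0.5748 0.4137 rad, qdot=-0.0781 0.1717 0.0851 rad/s, tip=-0.3657 -0.2917 0.8052 m, u=2.1756 21.0651 -1.1882 N·m.
t=0.9000 s (step 60): q=-0.7035 -0.5178 0.4365 rad, qdot=-0.0559 0.4819 0.1563 rad/s, tip=-0.3464 -0.3160 0.8113 m, u=18.4040 -0.5310 0.8172 N·m.
t=0.9750 s (step 65): q=-0.7071 -0.4985 0.4428 rad, qdot=-0.0410 0.0876 0.0401 rad/s, tip=-0.3402 -0.3259 0.8123 m, u=17.5536 0.6324 0.6770 N·m.
t=1.0500 s (step 70): q=-0.7097 -0.4984 0.4449 rad, qdot=-0.0294 -0.0561 0.0254 rad/s, tip=-0.3404 -0.3275 0.8113 m, u=17.0807 1.1889 0.5973 N·m.
t=1.1250 s (step 75): q=-0.7116 -0.5043 0.4468 rad, qdot=-0.0200 -0.0932 0.0238 rad/s, tip=-0.3425 -0.3257 0.8099 m, u=16.8237 1.4431 0.5572 N·m.
t=1.2000 s (step 80): q=-0.7128 -0.5114 0.4485 rad, qdot=-0.0136 -0.0904 0.0223 rad/s, tip=-0.3448 -0.3230 0.8087 m, u=16.6874 1.5577 0.5381 N·m.
t=1.2750 s (step 85): q=-0.7137 -0.5176 0.4501 rad, qdot=-0.0093 -0.0743 0.0210 rad/s, tip=-0.3468 -0.3204 0.8076 m, u=16.6173 1.6045 0.5290 N·m.
t=1.3500 s (step 90): q=-0.7143 -0.5224 0.4517 rad, qdot=-0.0065 -0.0562 0.0199 rad/s, tip=-0.3484 -0.3182 0.8068 m, u=16.5826 1.6199 0.5247 N·m.
t=1.4250 s (step 95): q=-0.7147 -0.5261 0.4531 rad, qdot=-0.0048 -0.0405 0.0188 rad/s, tip=-0.3494 -0.3165 0.8062 m, u=16.5665 1.6218 0.5223 N·m.
t=1.5000 s (step 100): q=-0.7150 -0.5286 0.4545 rad, qdot=-0.0036 -0.0284 0.0178 rad/s, tip=-0.3502 -0.3152 0.8058 m, u=16.5595 1.6192 0.5206 N·m.
t=1.5450 s (step 103): q=-0.7151 -0.5298 0.4553 rad, qdot=-0.0032 -0.0228 0.0172 rad/s, tip=-0.3505 -0.3145 0.8056 m.


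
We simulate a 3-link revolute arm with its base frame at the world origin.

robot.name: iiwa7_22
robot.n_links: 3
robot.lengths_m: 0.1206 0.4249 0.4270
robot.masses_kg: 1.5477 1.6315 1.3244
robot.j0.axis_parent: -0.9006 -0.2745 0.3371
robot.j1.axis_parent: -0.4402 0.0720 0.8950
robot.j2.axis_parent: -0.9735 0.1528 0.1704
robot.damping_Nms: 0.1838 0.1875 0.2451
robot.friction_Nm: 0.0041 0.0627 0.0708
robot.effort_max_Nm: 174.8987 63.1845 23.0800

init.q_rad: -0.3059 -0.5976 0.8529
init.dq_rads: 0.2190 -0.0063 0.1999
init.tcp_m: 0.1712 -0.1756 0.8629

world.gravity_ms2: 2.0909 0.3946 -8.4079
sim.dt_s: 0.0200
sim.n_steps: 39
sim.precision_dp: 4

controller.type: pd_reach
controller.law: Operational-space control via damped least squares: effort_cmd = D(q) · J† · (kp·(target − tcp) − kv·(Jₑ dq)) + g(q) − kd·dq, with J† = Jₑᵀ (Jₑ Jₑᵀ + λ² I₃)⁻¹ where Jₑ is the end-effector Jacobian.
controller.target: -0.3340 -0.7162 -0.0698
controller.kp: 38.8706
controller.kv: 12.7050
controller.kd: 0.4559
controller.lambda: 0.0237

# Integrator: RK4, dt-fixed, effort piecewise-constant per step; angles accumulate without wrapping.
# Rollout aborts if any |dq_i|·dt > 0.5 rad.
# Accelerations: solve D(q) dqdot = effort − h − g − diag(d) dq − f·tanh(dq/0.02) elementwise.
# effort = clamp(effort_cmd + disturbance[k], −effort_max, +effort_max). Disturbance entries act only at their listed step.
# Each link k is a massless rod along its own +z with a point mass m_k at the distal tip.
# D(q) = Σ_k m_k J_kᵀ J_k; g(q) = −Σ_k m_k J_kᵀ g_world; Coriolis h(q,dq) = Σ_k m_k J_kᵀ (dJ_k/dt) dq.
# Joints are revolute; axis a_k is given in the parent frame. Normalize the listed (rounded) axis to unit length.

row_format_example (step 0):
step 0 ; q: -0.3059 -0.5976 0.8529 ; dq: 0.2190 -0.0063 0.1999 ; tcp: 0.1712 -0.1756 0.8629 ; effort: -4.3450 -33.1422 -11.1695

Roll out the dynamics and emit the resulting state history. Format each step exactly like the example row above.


step 1 ; q: -0.2689 -0.6998 0.8904 ; dq: 3.2489 -9.6129 3.4797 ; tcp: 0.1678 -0.1755 0.8570 ; effort: -4.5738 -21.2173 -9.9519
step 2 ; q: -0.1978 -0.9191 0.9742 ; dq: 3.7405 -12.0074 4.8387 ; tcp: 0.1568 -0.1838 0.8412 ; effort: -5.5396 -14.0144 -7.7305
step 3 ; q: -0.1269 -1.1575 1.0756 ; dq: 3.3436 -11.8179 5.2507 ; tcp: 0.1392 -0.1983 0.8187 ; effort: -4.7558 -8.3528 -5.5720
step 4 ; q: -0.0664 -1.3844 1.1800 ; dq: 2.7299 -10.9339 5.1686 ; tcp: 0.1167 -0.2172 0.7915 ; effort: -3.6691 -3.8237 -3.9198
step 5 ; q: -0.0185 -1.5923 1.2800 ; dq: 2.0722 -9.9203 4.8310 ; tcp: 0.0910 -0.2391 0.7609 ; effort: -2.6668 -0.3037 -2.8095
step 6 ; q: 0.0163 -1.7803 1.3720 ; dq: 1.4165 -8.9439 4.3653 ; tcp: 0.0633 -0.2626 0.7280 ; effort: -1.7442 2.3430 -2.1205
step 7 ; q: 0.0382 -1.9498 1.4540 ; dq: 0.7800 -8.0459 3.8437 ; tcp: 0.0349 -0.2869 0.6936 ; effort: -0.8920 4.2603 -1.7143
step 8 ; q: 0.0476 -2.1021 1.5254 ; dq: 0.1733 -7.2244 3.3094 ; tcp: 0.0064 -0.3112 0.6583 ; effort: -0.1331 5.5813 -1.4820
step 9 ; q: 0.0453 -2.2388 1.5863 ; dq: -0.3940 -6.4646 2.7892 ; tcp: -0.0215 -0.3349 0.6225 ; effort: 0.5068 6.4207 -1.3530
step 10 ; q: 0.0322 -2.3608 1.6371 ; dq: -0.9136 -5.7506 2.3004 ; tcp: -0.0485 -0.3576 0.5868 ; effort: 1.0254 6.8733 -1.2885
step 11 ; q: 0.0092 -2.4689 1.6786 ; dq: -1.3787 -5.0704 1.8537 ; tcp: -0.0743 -0.3789 0.5515 ; effort: 1.4418 7.0162 -1.2709
step 12 ; q: -0.0225 -2.5638 1.7116 ; dq: -1.7842 -4.4177 1.4552 ; tcp: -0.0987 -0.3985 0.5170 ; effort: 1.7921 6.9116 -1.2947
step 13 ; q: -0.0617 -2.6459 1.7371 ; dq: -2.1280 -3.7907 1.1067 ; tcp: -0.1214 -0.4165 0.4836 ; effort: 2.1190 6.6104 -1.3584
step 14 ; q: -0.1072 -2.7157 1.7562 ; dq: -2.4101 -3.1914 0.8068 ; tcp: -0.1424 -0.4328 0.4515 ; effort: 2.4628 6.1547 -1.4606
step 15 ; q: -0.1577 -2.7738 1.7698 ; dq: -2.6324 -2.6234 0.5517 ; tcp: -0.1615 -0.4475 0.4208 ; effort: 2.8535 5.5806 -1.5974
step 16 ; q: -0.2120 -2.8210 1.7786 ; dq: -2.7978 -2.0912 0.3358 ; tcp: -0.1788 -0.4610 0.3917 ; effort: 3.3073 4.9196 -1.7622
step 17 ; q: -0.2691 -2.8579 1.7835 ; dq: -2.9102 -1.5986 0.1532 ; tcp: -0.1943 -0.4733 0.3640 ; effort: 3.8263 4.2001 -1.9467
step 18 ; q: -0.3280 -2.8854 1.7850 ; dq: -2.9734 -1.1496 -0.0005 ; tcp: -0.2081 -0.4849 0.3378 ; effort: 4.4003 3.4479 -2.1458
step 19 ; q: -0.3877 -2.9044 1.7838 ; dq: -2.9914 -0.7509 -0.1192 ; tcp: -0.2202 -0.4957 0.3129 ; effort: 5.0099 2.6880 -2.3814
step 20 ; q: -0.4473 -2.9159 1.7803 ; dq: -2.9704 -0.3965 -0.2227 ; tcp: -0.2309 -0.5060 0.2891 ; effort: 5.6327 1.9367 -2.6032
step 21 ; q: -0.5062 -2.9208 1.7750 ; dq: -2.9157 -0.0865 -0.3139 ; tcp: -0.2402 -0.5158 0.2665 ; effort: 6.2456 1.2115 -2.8037
step 22 ; q: -0.5636 -2.9200 1.7680 ; dq: -2.8328 0.1705 -0.3889 ; tcp: -0.2484 -0.5253 0.2449 ; effort: 6.8281 0.5573 -2.9833
step 23 ; q: -0.6192 -2.9144 1.7595 ; dq: -2.7278 0.3862 -0.4537 ; tcp: -0.2556 -0.5343 0.2243 ; effort: 7.3644 -0.0475 -3.1385
step 24 ; q: -0.6726 -2.9049 1.7499 ; dq: -2.6062 0.5646 -0.5093 ; tcp: -0.2620 -0.5430 0.2047 ; effort: 7.8446 -0.6027 -3.2697
step 25 ; q: -0.7233 -2.8922 1.7393 ; dq: -2.4731 0.7079 -0.5557 ; tcp: -0.2677 -0.5513 0.1859 ; effort: 8.2639 -1.1027 -3.3787
step 26 ; q: -0.7714 -2.8769 1.7278 ; dq: -2.3332 0.8192 -0.5930 ; tcp: -0.2727 -0.5593 0.1682 ; effort: 8.6217 -1.5454 -3.4677
step 27 ; q: -0.8166 -2.8597 1.7157 ; dq: -2.1905 0.9019 -0.6215 ; tcp: -0.2772 -0.5669 0.1513 ; effort: 8.9209 -1.9315 -3.5388
step 28 ; q: -0.8589 -2.8411 1.7030 ; dq: -2.0483 0.9598 -0.6420 ; tcp: -0.2811 -0.5741 0.1354 ; effort: 9.1662 -2.2637 -3.5942
step 29 ; q: -0.8985 -2.8216 1.6901 ; dq: -1.9090 0.9964 -0.6551 ; tcp: -0.2847 -0.5809 0.1204 ; effort: 9.3636 -2.5462 -3.6361
step 30 ; q: -0.9353 -2.8015 1.6769 ; dq: -1.7745 1.0153 -0.6619 ; tcp: -0.2879 -0.5874 0.1063 ; effort: 9.5195 -2.7838 -3.6664
step 31 ; q: -0.9695 -2.7811 1.6637 ; dq: -1.6462 1.0198 -0.6631 ; tcp: -0.2908 -0.5935 0.0930 ; effort: 9.6403 -2.9820 -3.6870
step 32 ; q: -1.0012 -2.7608 1.6505 ; dq: -1.5247 1.0127 -0.6597 ; tcp: -0.2934 -0.5992 0.0806 ; effort: 9.7320 -3.1459 -3.6995
step 33 ; q: -1.0305 -2.7407 1.6373 ; dq: -1.4106 0.9966 -0.6526 ; tcp: -0.2957 -0.6046 0.0690 ; effort: 9.7997 -3.2807 -3.7053
step 34 ; q: -1.0576 -2.7210 1.6244 ; dq: -1.3040 0.9737 -0.6424 ; tcp: -0.2979 -0.6098 0.0582 ; effort: 9.8482 -3.3908 -3.7058
step 35 ; q: -1.0827 -2.7018 1.6117 ; dq: -1.2048 0.9458 -0.6299 ; tcp: -0.2998 -0.6146 0.0482 ; effort: 9.8812 -3.4803 -3.7019
step 36 ; q: -1.1059 -2.6832 1.5992 ; dq: -1.1127 0.9143 -0.6156 ; tcp: -0.3016 -0.6191 0.0388 ; effort: 9.9022 -3.5529 -3.6947
step 37 ; q: -1.1273 -2.6653 1.5871 ; dq: -1.0275 0.8805 -0.6000 ; tcp: -0.3033 -0.6234 0.0302 ; effort: 9.9139 -3.6116 -3.6850
step 38 ; q: -1.1470 -2.6481 1.5752 ; dq: -0.9489 0.8454 -0.5834 ; tcp: -0.3048 -0.6274 0.0221 ; effort: 9.9184 -3.6590 -3.6735
step 39 ; q: -1.1653 -2.6315 1.5638 ; dq: -0.8763 0.8096 -0.5663 ; tcp: -0.3062 -0.6312 0.0147


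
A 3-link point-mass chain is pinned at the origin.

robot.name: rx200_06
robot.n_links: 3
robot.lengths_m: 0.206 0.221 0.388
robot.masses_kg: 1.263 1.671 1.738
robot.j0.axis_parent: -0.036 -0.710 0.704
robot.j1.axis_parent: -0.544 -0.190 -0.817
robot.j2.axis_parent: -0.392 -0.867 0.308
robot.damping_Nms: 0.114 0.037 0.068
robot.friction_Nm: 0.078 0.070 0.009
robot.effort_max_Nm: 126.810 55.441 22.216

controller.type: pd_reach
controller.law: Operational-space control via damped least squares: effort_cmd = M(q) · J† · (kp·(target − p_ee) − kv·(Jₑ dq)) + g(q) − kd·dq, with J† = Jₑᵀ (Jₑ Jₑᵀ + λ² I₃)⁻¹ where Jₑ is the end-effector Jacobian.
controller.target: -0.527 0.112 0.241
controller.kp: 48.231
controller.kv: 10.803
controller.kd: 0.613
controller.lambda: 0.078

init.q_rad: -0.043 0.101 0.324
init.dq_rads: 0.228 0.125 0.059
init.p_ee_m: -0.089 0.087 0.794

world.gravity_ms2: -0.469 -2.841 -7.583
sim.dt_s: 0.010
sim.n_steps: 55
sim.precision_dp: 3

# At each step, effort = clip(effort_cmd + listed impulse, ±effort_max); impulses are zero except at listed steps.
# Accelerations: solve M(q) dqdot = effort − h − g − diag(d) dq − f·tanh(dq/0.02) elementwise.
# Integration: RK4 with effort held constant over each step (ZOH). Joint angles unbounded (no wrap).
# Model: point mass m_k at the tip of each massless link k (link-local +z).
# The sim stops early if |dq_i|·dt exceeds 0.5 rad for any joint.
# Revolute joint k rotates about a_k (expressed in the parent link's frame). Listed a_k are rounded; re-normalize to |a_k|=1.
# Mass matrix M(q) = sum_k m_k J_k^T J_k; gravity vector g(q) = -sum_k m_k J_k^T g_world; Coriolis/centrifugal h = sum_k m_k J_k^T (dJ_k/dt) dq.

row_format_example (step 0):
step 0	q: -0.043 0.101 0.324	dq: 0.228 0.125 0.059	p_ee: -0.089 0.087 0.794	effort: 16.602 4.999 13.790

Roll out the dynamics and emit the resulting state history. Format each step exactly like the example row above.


step 1	q: -0.042 0.100 0.331	dq: -0.050 -0.231 1.298	p_ee: -0.091 0.087 0.793	effort: 13.788 4.645 11.446
step 2	q: -0.044 0.097 0.349	dq: -0.260 -0.487 2.281	p_ee: -0.096 0.088 0.792	effort: 11.256 4.284 9.495
step 3	q: -0.047 0.091 0.376	dq: -0.427 -0.665 3.072	p_ee: -0.102 0.090 0.789	effort: 9.064 3.938 7.846
step 4	q: -0.052 0.084 0.409	dq: -0.560 -0.777 3.710	p_ee: -0.110 0.091 0.785	effort: 7.238 3.622 6.441
step 5	q: -0.058 0.076 0.449	dq: -0.663 -0.836 4.217	p_ee: -0.119 0.093 0.781	effort: 5.774 3.344 5.229
step 6	q: -0.065 0.067 0.493	dq: -0.735 -0.852 4.610	p_ee: -0.128 0.094 0.775	effort: 4.639 3.106 4.172
step 7	q: -0.073 0.059 0.541	dq: -0.776 -0.831 4.899	p_ee: -0.138 0.096 0.769	effort: 3.776 2.903 3.238
step 8	q: -0.081 0.051 0.591	dq: -0.785 -0.783 5.097	p_ee: -0.149 0.098 0.762	effort: 3.115 2.732 2.397
step 9	q: -0.088 0.043 0.642	dq: -0.764 -0.713 5.214	p_ee: -0.160 0.100 0.753	effort: 2.589 2.583 1.628
step 10	q: -0.096 0.037 0.695	dq: -0.714 -0.626 5.260	p_ee: -0.171 0.101 0.744	effort: 2.139 2.452 0.912
step 11	q: -0.102 0.031 0.747	dq: -0.638 -0.528 5.248	p_ee: -0.182 0.103 0.734	effort: 1.722 2.332 0.236
step 12	q: -0.108 0.026 0.799	dq: -0.542 -0.422 5.189	p_ee: -0.194 0.105 0.724	effort: 1.306 2.219 -0.409
step 13	q: -0.113 0.022 0.851	dq: -0.428 -0.310 5.091	p_ee: -0.205 0.106 0.713	effort: 0.875 2.110 -1.027
step 14	q: -0.117 0.020 0.901	dq: -0.303 -0.197 4.962	p_ee: -0.216 0.107 0.701	effort: 0.419 2.003 -1.622
step 15	q: -0.119 0.018 0.950	dq: -0.168 -0.082 4.811	p_ee: -0.228 0.108 0.689	effort: -0.065 1.896 -2.193
step 16	q: -0.120 0.018 0.997	dq: -0.028 0.032 4.643	p_ee: -0.239 0.109 0.676	effort: -0.573 1.792 -2.740
step 17	q: -0.120 0.019 1.043	dq: 0.110 0.139 4.469	p_ee: -0.250 0.110 0.663	effort: -1.088 1.700 -3.264
step 18	q: -0.118 0.021 1.086	dq: 0.249 0.245 4.285	p_ee: -0.261 0.111 0.650	effort: -1.616 1.605 -3.760
step 19	q: -0.115 0.024 1.128	dq: 0.386 0.349 4.092	p_ee: -0.272 0.112 0.637	effort: -2.157 1.507 -4.225
step 20	q: -0.110 0.028 1.168	dq: 0.520 0.448 3.895	p_ee: -0.282 0.112 0.623	effort: -2.703 1.406 -4.658
step 21	q: -0.104 0.033 1.206	dq: 0.650 0.544 3.694	p_ee: -0.293 0.113 0.609	effort: -3.251 1.302 -5.057
step 22	q: -0.097 0.039 1.242	dq: 0.774 0.635 3.492	p_ee: -0.303 0.113 0.596	effort: -3.795 1.196 -5.421
step 23	q: -0.089 0.046 1.276	dq: 0.890 0.720 3.290	p_ee: -0.312 0.113 0.582	effort: -4.332 1.089 -5.751
step 24	q: -0.080 0.053 1.308	dq: 0.999 0.799 3.090	p_ee: -0.322 0.113 0.569	effort: -4.858 0.981 -6.046
step 25	q: -0.069 0.062 1.338	dq: 1.099 0.872 2.893	p_ee: -0.331 0.113 0.555	effort: -5.370 0.873 -6.307
step 26	q: -0.058 0.071 1.366	dq: 1.190 0.938 2.699	p_ee: -0.340 0.113 0.542	effort: -5.867 0.766 -6.534
step 27	q: -0.045 0.080 1.392	dq: 1.272 0.996 2.509	p_ee: -0.349 0.113 0.529	effort: -6.346 0.661 -6.730
step 28	q: -0.032 0.091 1.416	dq: 1.345 1.048 2.325	p_ee: -0.357 0.113 0.516	effort: -6.805 0.559 -6.895
step 29	q: -0.018 0.101 1.438	dq: 1.407 1.092 2.146	p_ee: -0.365 0.113 0.503	effort: -7.244 0.460 -7.031
step 30	q: -0.004 0.112 1.459	dq: 1.461 1.128 1.974	p_ee: -0.373 0.112 0.491	effort: -7.661 0.366 -7.141
step 31	q: 0.011 0.124 1.478	dq: 1.505 1.158 1.809	p_ee: -0.380 0.112 0.479	effort: -8.056 0.276 -7.226
step 32	q: 0.026 0.135 1.495	dq: 1.540 1.180 1.651	p_ee: -0.387 0.112 0.467	effort: -8.428 0.193 -7.289
step 33	q: 0.042 0.147 1.511	dq: 1.567 1.195 1.500	p_ee: -0.394 0.111 0.456	effort: -8.777 0.115 -7.331
step 34	q: 0.057 0.159 1.525	dq: 1.585 1.204 1.357	p_ee: -0.400 0.111 0.445	effort: -9.103 0.044 -7.355
step 35	q: 0.073 0.171 1.538	dq: 1.595 1.207 1.222	p_ee: -0.406 0.110 0.434	effort: -9.406 -0.021 -7.363
step 36	q: 0.089 0.183 1.550	dq: 1.599 1.204 1.095	p_ee: -0.412 0.110 0.423	effort: -9.686 -0.078 -7.357
step 37	q: 0.105 0.195 1.560	dq: 1.595 1.196 0.976	p_ee: -0.418 0.109 0.413	effort: -9.944 -0.129 -7.339
step 38	q: 0.121 0.207 1.569	dq: 1.586 1.183 0.865	p_ee: -0.424 0.109 0.404	effort: -10.180 -0.173 -7.310
step 39	q: 0.137 0.219 1.577	dq: 1.570 1.166 0.762	p_ee: -0.429 0.108 0.394	effort: -10.394 -0.210 -7.272
step 40	q: 0.152 0.231 1.584	dq: 1.550 1.145 0.666	p_ee: -0.434 0.108 0.385	effort: -10.587 -0.241 -7.227
step 41	q: 0.168 0.242 1.591	dq: 1.525 1.121 0.577	p_ee: -0.438 0.107 0.377	effort: -10.761 -0.266 -7.176
step 42	q: 0.183 0.253 1.596	dq: 1.496 1.095 0.496	p_ee: -0.443 0.107 0.368	effort: -10.915 -0.285 -7.120
step 43	q: 0.198 0.264 1.601	dq: 1.463 1.065 0.422	p_ee: -0.447 0.106 0.361	effort: -11.050 -0.299 -7.060
step 44	q: 0.212 0.274 1.605	dq: 1.428 1.034 0.354	p_ee: -0.451 0.106 0.353	effort: -11.168 -0.308 -6.997
step 45	q: 0.226 0.285 1.608	dq: 1.390 1.002 0.292	p_ee: -0.455 0.105 0.346	effort: -11.270 -0.313 -6.932
step 46	q: 0.240 0.294 1.610	dq: 1.350 0.968 0.235	p_ee: -0.459 0.105 0.339	effort: -11.355 -0.314 -6.865
step 47	q: 0.253 0.304 1.613	dq: 1.308 0.933 0.185	p_ee: -0.462 0.105 0.332	effort: -11.426 -0.311 -6.796
step 48	q: 0.266 0.313 1.614	dq: 1.264 0.898 0.139	p_ee: -0.466 0.104 0.326	effort: -11.483 -0.305 -6.728
step 49	q: 0.278 0.322 1.615	dq: 1.220 0.863 0.098	p_ee: -0.469 0.104 0.320	effort: -11.528 -0.297 -6.659
step 50	q: 0.290 0.330 1.616	dq: 1.175 0.828 0.062	p_ee: -0.472 0.103 0.315	effort: -11.560 -0.287 -6.590
step 51	q: 0.302 0.338 1.617	dq: 1.129 0.793 0.029	p_ee: -0.475 0.103 0.309	effort: -11.581 -0.274 -6.522
step 52	q: 0.313 0.346 1.617	dq: 1.084 0.758 0.000	p_ee: -0.477 0.103 0.304	effort: -11.592 -0.260 -6.456
step 53	q: 0.324 0.354 1.617	dq: 1.038 0.724 -0.024	p_ee: -0.480 0.102 0.299	effort: -11.594 -0.246 -6.391
step 54	q: 0.334 0.361 1.616	dq: 0.993 0.690 -0.046	p_ee: -0.482 0.102 0.295	effort: -11.588 -0.230 -6.328
step 55	q: 0.344 0.367 1.616	dq: 0.948 0.657 -0.065	p_ee: -0.485 0.102 0.291


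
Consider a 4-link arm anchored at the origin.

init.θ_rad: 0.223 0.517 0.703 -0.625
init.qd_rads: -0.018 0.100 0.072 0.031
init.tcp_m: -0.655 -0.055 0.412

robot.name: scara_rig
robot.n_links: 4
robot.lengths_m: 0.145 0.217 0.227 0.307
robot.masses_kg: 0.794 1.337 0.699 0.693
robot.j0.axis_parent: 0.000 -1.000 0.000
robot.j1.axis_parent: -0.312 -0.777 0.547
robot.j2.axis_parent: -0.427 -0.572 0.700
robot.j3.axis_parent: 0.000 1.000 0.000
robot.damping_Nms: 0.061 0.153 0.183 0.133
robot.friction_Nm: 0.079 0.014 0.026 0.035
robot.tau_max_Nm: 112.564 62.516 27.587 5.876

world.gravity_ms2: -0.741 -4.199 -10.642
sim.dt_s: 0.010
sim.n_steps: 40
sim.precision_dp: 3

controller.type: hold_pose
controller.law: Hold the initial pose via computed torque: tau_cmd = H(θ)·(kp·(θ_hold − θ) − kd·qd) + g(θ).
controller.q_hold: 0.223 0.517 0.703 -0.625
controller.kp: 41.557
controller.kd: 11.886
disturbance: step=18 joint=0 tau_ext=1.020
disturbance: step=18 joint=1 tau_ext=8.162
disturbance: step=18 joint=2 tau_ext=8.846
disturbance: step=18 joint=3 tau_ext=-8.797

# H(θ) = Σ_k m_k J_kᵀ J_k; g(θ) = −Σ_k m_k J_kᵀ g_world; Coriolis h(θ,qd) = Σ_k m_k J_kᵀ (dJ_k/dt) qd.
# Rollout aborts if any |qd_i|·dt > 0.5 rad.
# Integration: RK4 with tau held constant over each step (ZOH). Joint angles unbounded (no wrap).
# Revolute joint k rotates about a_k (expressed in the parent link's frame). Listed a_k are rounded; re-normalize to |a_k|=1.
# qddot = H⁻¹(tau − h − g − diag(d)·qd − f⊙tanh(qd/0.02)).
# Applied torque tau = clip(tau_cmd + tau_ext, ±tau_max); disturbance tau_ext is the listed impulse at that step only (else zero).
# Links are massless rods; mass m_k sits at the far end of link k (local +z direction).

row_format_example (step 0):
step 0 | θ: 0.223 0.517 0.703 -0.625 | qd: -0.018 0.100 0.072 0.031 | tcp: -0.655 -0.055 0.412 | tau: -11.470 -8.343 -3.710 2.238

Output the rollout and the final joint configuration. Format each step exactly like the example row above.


step 1 | θ: 0.223 0.518 0.703 -0.625 | qd: -0.004 0.075 0.032 -0.006 | tcp: -0.655 -0.055 0.411 | tau: -11.432 -8.311 -3.691 2.229
step 2 | θ: 0.223 0.519 0.704 -0.625 | qd: 0.001 0.062 0.019 -0.011 | tcp: -0.655 -0.055 0.411 | tau: -11.393 -8.282 -3.674 2.216
step 3 | θ: 0.223 0.519 0.704 -0.625 | qd: 0.002 0.052 0.014 -0.010 | tcp: -0.655 -0.055 0.410 | tau: -11.357 -8.254 -3.659 2.205
step 4 | θ: 0.223 0.520 0.704 -0.625 | qd: 0.003 0.043 0.010 -0.008 | tcp: -0.656 -0.056 0.410 | tau: -11.322 -8.229 -3.646 2.195
step 5 | θ: 0.223 0.520 0.704 -0.625 | qd: 0.003 0.036 0.007 -0.007 | tcp: -0.656 -0.056 0.410 | tau: -11.289 -8.206 -3.633 2.187
step 6 | θ: 0.223 0.520 0.704 -0.625 | qd: 0.003 0.031 0.003 -0.006 | tcp: -0.656 -0.056 0.410 | tau: -11.258 -8.184 -3.622 2.179
step 7 | θ: 0.223 0.520 0.704 -0.625 | qd: 0.002 0.029 -0.002 -0.006 | tcp: -0.656 -0.056 0.410 | tau: -11.229 -8.165 -3.613 2.173
step 8 | θ: 0.223 0.521 0.704 -0.625 | qd: 0.000 0.027 -0.005 -0.005 | tcp: -0.656 -0.056 0.409 | tau: -11.203 -8.147 -3.604 2.167
step 9 | θ: 0.223 0.521 0.705 -0.625 | qd: -0.000 0.023 -0.006 -0.004 | tcp: -0.656 -0.056 0.409 | tau: -11.179 -8.130 -3.597 2.162
step 10 | θ: 0.223 0.521 0.705 -0.625 | qd: -0.001 0.020 -0.007 -0.004 | tcp: -0.656 -0.056 0.409 | tau: -11.157 -8.115 -3.590 2.158
step 11 | θ: 0.223 0.521 0.705 -0.625 | qd: -0.001 0.017 -0.009 -0.003 | tcp: -0.656 -0.056 0.409 | tau: -11.137 -8.102 -3.584 2.154
step 12 | θ: 0.223 0.521 0.705 -0.625 | qd: -0.002 0.015 -0.010 -0.003 | tcp: -0.656 -0.056 0.409 | tau: -11.118 -8.089 -3.578 2.150
step 13 | θ: 0.223 0.521 0.705 -0.625 | qd: -0.002 0.013 -0.011 -0.003 | tcp: -0.656 -0.056 0.409 | tau: -11.102 -8.077 -3.573 2.147
step 14 | θ: 0.223 0.521 0.705 -0.625 | qd: -0.003 0.011 -0.012 -0.003 | tcp: -0.656 -0.056 0.409 | tau: -11.086 -8.067 -3.568 2.144
step 15 | θ: 0.223 0.521 0.705 -0.625 | qd: -0.003 0.009 -0.012 -0.003 | tcp: -0.656 -0.056 0.409 | tau: -11.072 -8.057 -3.564 2.141
step 16 | θ: 0.223 0.521 0.705 -0.625 | qd: -0.003 0.008 -0.013 -0.003 | tcp: -0.656 -0.056 0.409 | tau: -11.059 -8.048 -3.560 2.139
step 17 | θ: 0.223 0.521 0.705 -0.625 | qd: -0.004 0.006 -0.013 -0.003 | tcp: -0.656 -0.056 0.409 | tau: -11.048 -8.040 -3.557 2.137
step 18 | θ: 0.223 0.521 0.705 -0.625 | qd: -0.004 0.005 -0.014 -0.003 | tcp: -0.656 -0.056 0.409 | tau: -10.017 0.129 5.292 -5.876
step 19 | θ: 0.221 0.521 0.716 -0.623 | qd: -0.521 0.188 2.084 0.342 | tcp: -0.655 -0.058 0.408 | tau: -11.141 -9.010 -4.600 3.099
step 20 | θ: 0.216 0.524 0.733 -0.621 | qd: -0.494 0.391 1.284 0.049 | tcp: -0.654 -0.061 0.406 | tau: -11.096 -8.917 -4.479 3.003
step 21 | θ: 0.211 0.529 0.743 -0.622 | qd: -0.435 0.429 0.850 -0.089 | tcp: -0.653 -0.063 0.405 | tau: -11.058 -8.830 -4.373 2.907
step 22 | θ: 0.207 0.533 0.750 -0.623 | qd: -0.367 0.396 0.595 -0.151 | tcp: -0.652 -0.066 0.404 | tau: -11.025 -8.749 -4.280 2.816
step 23 | θ: 0.204 0.536 0.755 -0.625 | qd: -0.299 0.336 0.432 -0.179 | tcp: -0.652 -0.067 0.403 | tau: -10.996 -8.674 -4.196 2.732
step 24 | θ: 0.201 0.539 0.759 -0.627 | qd: -0.237 0.269 0.321 -0.186 | tcp: -0.651 -0.069 0.402 | tau: -10.972 -8.604 -4.121 2.655
step 25 | θ: 0.199 0.542 0.762 -0.628 | qd: -0.182 0.205 0.241 -0.181 | tcp: -0.650 -0.070 0.401 | tau: -10.951 -8.538 -4.052 2.585
step 26 | θ: 0.197 0.543 0.764 -0.630 | qd: -0.134 0.146 0.181 -0.168 | tcp: -0.650 -0.072 0.400 | tau: -10.934 -8.478 -3.990 2.521
step 27 | θ: 0.196 0.545 0.766 -0.632 | qd: -0.093 0.094 0.134 -0.151 | tcp: -0.649 -0.072 0.400 | tau: -10.920 -8.423 -3.934 2.463
step 28 | θ: 0.196 0.545 0.767 -0.633 | qd: -0.058 0.050 0.097 -0.132 | tcp: -0.649 -0.073 0.399 | tau: -10.909 -8.372 -3.883 2.410
step 29 | θ: 0.195 0.546 0.768 -0.634 | qd: -0.029 0.016 0.062 -0.112 | tcp: -0.649 -0.074 0.399 | tau: -10.899 -8.325 -3.837 2.363
step 30 | θ: 0.195 0.546 0.768 -0.635 | qd: -0.013 0.004 0.022 -0.089 | tcp: -0.649 -0.074 0.399 | tau: -10.890 -8.284 -3.796 2.320
step 31 | θ: 0.195 0.546 0.768 -0.636 | qd: -0.003 -0.005 0.004 -0.055 | tcp: -0.649 -0.074 0.399 | tau: -10.879 -8.248 -3.761 2.282
step 32 | θ: 0.195 0.546 0.768 -0.636 | qd: 0.004 -0.010 -0.002 -0.017 | tcp: -0.649 -0.074 0.399 | tau: -10.867 -8.215 -3.731 2.249
step 33 | θ: 0.195 0.546 0.768 -0.636 | qd: 0.010 -0.017 -0.013 0.006 | tcp: -0.649 -0.074 0.399 | tau: -10.854 -8.186 -3.706 2.222
step 34 | θ: 0.195 0.545 0.768 -0.636 | qd: 0.015 -0.019 -0.031 0.017 | tcp: -0.649 -0.074 0.399 | tau: -10.841 -8.161 -3.685 2.200
step 35 | θ: 0.195 0.545 0.767 -0.636 | qd: 0.018 -0.020 -0.048 0.026 | tcp: -0.649 -0.074 0.399 | tau: -10.827 -8.138 -3.666 2.183
step 36 | θ: 0.195 0.545 0.767 -0.636 | qd: 0.021 -0.021 -0.061 0.032 | tcp: -0.649 -0.074 0.399 | tau: -10.815 -8.117 -3.650 2.168
step 37 | θ: 0.196 0.545 0.766 -0.636 | qd: 0.023 -0.022 -0.072 0.038 | tcp: -0.649 -0.073 0.399 | tau: -10.804 -8.099 -3.635 2.154
step 38 | θ: 0.196 0.545 0.765 -0.635 | qd: 0.024 -0.023 -0.080 0.044 | tcp: -0.649 -0.073 0.400 | tau: -10.793 -8.082 -3.623 2.143
step 39 | θ: 0.196 0.544 0.765 -0.635 | qd: 0.026 -0.024 -0.086 0.049 | tcp: -0.649 -0.073 0.400 | tau: -10.784 -8.067 -3.612 2.133
step 40 | θ: 0.196 0.544 0.764 -0.634 | qd: 0.027 -0.025 -0.091 0.053 | tcp: -0.649 -0.073 0.400
final θ (rad): 0.196 0.544 0.764 -0.634
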